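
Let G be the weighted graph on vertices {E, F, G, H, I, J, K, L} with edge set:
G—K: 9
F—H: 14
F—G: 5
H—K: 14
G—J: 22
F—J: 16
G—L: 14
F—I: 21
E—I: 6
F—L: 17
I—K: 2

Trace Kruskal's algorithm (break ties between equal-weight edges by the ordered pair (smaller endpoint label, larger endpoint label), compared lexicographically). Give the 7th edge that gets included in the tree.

F-J

Kruskal: consider edges lightest-first.
I—K (2): add — endpoints in different components.
F—G (5): add — endpoints in different components.
E—I (6): add — endpoints in different components.
G—K (9): add — endpoints in different components.
F—H (14): add — endpoints in different components.
G—L (14): add — endpoints in different components.
H—K (14): skip — H and K already connected.
F—J (16): add — endpoints in different components.
The 7th edge added is F—J.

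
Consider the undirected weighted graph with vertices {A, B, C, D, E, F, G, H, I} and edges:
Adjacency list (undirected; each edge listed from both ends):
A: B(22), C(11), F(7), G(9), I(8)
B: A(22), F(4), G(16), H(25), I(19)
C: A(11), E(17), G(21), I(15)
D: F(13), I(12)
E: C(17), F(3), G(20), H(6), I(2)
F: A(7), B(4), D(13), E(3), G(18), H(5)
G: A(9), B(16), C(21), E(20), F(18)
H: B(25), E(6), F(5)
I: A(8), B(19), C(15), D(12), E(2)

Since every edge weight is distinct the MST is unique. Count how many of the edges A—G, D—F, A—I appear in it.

Kruskal: consider edges lightest-first.
E—I (2): add — endpoints in different components.
E—F (3): add — endpoints in different components.
B—F (4): add — endpoints in different components.
F—H (5): add — endpoints in different components.
E—H (6): skip — E and H already connected.
A—F (7): add — endpoints in different components.
A—I (8): skip — A and I already connected.
A—G (9): add — endpoints in different components.
A—C (11): add — endpoints in different components.
D—I (12): add — endpoints in different components.
MST edge set: {E—I, E—F, B—F, F—H, A—F, A—G, A—C, D—I}.
Of the listed edges, {A—G} are in the MST → 1.

1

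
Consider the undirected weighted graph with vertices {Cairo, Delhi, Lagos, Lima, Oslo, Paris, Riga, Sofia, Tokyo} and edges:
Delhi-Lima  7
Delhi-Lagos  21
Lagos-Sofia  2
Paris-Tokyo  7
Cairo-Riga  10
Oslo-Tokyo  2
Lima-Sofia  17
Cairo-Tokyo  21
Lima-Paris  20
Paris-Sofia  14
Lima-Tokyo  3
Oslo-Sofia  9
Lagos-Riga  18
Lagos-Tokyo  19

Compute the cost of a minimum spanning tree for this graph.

Prim's algorithm from Lima:
Step 1: cheapest edge leaving the tree is Lima-Tokyo (3); add Tokyo.
Step 2: cheapest edge leaving the tree is Oslo-Tokyo (2); add Oslo.
Step 3: cheapest edge leaving the tree is Delhi-Lima (7); add Delhi.
Step 4: cheapest edge leaving the tree is Paris-Tokyo (7); add Paris.
Step 5: cheapest edge leaving the tree is Oslo-Sofia (9); add Sofia.
Step 6: cheapest edge leaving the tree is Lagos-Sofia (2); add Lagos.
Step 7: cheapest edge leaving the tree is Lagos-Riga (18); add Riga.
Step 8: cheapest edge leaving the tree is Cairo-Riga (10); add Cairo.
MST edges: Lima-Tokyo, Oslo-Tokyo, Delhi-Lima, Paris-Tokyo, Oslo-Sofia, Lagos-Sofia, Lagos-Riga, Cairo-Riga; total weight 3+2+7+7+9+2+18+10 = 58.

58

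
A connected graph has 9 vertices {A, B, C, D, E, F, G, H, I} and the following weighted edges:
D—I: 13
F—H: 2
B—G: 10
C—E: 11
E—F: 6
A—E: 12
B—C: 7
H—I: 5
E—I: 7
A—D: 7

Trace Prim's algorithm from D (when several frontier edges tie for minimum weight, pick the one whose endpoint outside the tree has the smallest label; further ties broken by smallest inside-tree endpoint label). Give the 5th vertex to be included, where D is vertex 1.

Prim, starting at D.
Step 1: cheapest edge leaving the tree is A—D (7); add A.
Step 2: cheapest edge leaving the tree is A—E (12); add E.
Step 3: cheapest edge leaving the tree is E—F (6); add F.
Step 4: cheapest edge leaving the tree is F—H (2); add H.
Step 5: cheapest edge leaving the tree is H—I (5); add I.
Step 6: cheapest edge leaving the tree is C—E (11); add C.
Step 7: cheapest edge leaving the tree is B—C (7); add B.
Step 8: cheapest edge leaving the tree is B—G (10); add G.
Vertex order: D, A, E, F, H, I, C, B, G. The 5th vertex is H.

H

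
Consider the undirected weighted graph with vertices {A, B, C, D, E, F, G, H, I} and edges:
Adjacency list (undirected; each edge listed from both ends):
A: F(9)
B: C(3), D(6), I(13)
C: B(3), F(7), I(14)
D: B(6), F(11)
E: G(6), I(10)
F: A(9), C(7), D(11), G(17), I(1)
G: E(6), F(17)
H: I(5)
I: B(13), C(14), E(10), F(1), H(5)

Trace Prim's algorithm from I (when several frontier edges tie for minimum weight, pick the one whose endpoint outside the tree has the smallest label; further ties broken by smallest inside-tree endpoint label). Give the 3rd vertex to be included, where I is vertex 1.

H

Prim, starting at I.
Step 1: frontier [F–I 1, H–I 5, E–I 10, B–I 13, C–I 14] → take F–I (1); add F.
Step 2: frontier [C–F 7, A–F 9, D–F 11, F–G 17, H–I 5, E–I 10, B–I 13, C–I 14] → take H–I (5); add H.
Step 3: frontier [C–F 7, A–F 9, D–F 11, F–G 17, E–I 10, B–I 13, C–I 14] → take C–F (7); add C.
Step 4: frontier [B–C 3, A–F 9, D–F 11, F–G 17, E–I 10, B–I 13] → take B–C (3); add B.
Step 5: frontier [B–D 6, A–F 9, D–F 11, F–G 17, E–I 10] → take B–D (6); add D.
Step 6: frontier [A–F 9, F–G 17, E–I 10] → take A–F (9); add A.
Step 7: frontier [F–G 17, E–I 10] → take E–I (10); add E.
Step 8: frontier [E–G 6, F–G 17] → take E–G (6); add G.
Vertex order: I, F, H, C, B, D, A, E, G. The 3rd vertex is H.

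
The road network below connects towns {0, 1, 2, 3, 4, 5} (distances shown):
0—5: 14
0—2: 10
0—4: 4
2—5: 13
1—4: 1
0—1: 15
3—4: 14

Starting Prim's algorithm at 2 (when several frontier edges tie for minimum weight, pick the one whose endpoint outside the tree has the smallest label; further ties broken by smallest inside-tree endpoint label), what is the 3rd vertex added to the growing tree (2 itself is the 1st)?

Prim's algorithm from 2:
Step 1: cheapest edge leaving the tree is 0—2 (10); add 0.
Step 2: cheapest edge leaving the tree is 0—4 (4); add 4.
Step 3: cheapest edge leaving the tree is 1—4 (1); add 1.
Step 4: cheapest edge leaving the tree is 2—5 (13); add 5.
Step 5: cheapest edge leaving the tree is 3—4 (14); add 3.
Vertex order: 2, 0, 4, 1, 5, 3. The 3rd vertex is 4.

4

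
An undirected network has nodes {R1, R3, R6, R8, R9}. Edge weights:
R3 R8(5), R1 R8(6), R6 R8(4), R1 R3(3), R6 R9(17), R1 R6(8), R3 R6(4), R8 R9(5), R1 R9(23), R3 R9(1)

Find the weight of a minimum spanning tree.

12

Grow the tree from R8 using Prim:
Step 1: frontier [R6 R8 4, R3 R8 5, R8 R9 5, R1 R8 6] → take R6 R8 (4); add R6.
Step 2: frontier [R3 R6 4, R1 R6 8, R6 R9 17, R3 R8 5, R8 R9 5, R1 R8 6] → take R3 R6 (4); add R3.
Step 3: frontier [R3 R9 1, R1 R3 3, R1 R6 8, R6 R9 17, R8 R9 5, R1 R8 6] → take R3 R9 (1); add R9.
Step 4: frontier [R1 R3 3, R1 R6 8, R1 R8 6, R1 R9 23] → take R1 R3 (3); add R1.
MST edges: R6 R8, R3 R6, R3 R9, R1 R3; total weight 4+4+1+3 = 12.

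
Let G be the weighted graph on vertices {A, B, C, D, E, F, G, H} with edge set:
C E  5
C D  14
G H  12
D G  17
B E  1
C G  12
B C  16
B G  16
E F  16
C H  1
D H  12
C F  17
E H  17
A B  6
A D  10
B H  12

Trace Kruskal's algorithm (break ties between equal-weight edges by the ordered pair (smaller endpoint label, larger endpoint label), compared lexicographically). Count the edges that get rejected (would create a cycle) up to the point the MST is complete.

6

Kruskal: consider edges lightest-first.
B E (1): add — endpoints in different components.
C H (1): add — endpoints in different components.
C E (5): add — endpoints in different components.
A B (6): add — endpoints in different components.
A D (10): add — endpoints in different components.
B H (12): skip — B and H already connected.
C G (12): add — endpoints in different components.
D H (12): skip — D and H already connected.
G H (12): skip — G and H already connected.
C D (14): skip — C and D already connected.
B C (16): skip — B and C already connected.
B G (16): skip — B and G already connected.
E F (16): add — endpoints in different components.
Edges rejected before the tree was complete: 6.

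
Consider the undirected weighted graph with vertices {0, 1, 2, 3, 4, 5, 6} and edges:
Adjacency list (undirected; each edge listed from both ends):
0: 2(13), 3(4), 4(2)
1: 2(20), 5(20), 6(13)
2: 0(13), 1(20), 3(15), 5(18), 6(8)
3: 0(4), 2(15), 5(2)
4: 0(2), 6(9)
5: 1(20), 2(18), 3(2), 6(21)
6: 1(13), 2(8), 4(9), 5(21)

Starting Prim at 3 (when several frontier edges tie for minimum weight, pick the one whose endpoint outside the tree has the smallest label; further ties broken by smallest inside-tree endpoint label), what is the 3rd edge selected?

Prim, starting at 3.
Step 1: frontier [3-5 2, 0-3 4, 2-3 15] → take 3-5 (2); add 5.
Step 2: frontier [0-3 4, 2-3 15, 2-5 18, 1-5 20, 5-6 21] → take 0-3 (4); add 0.
Step 3: frontier [0-4 2, 0-2 13, 2-3 15, 2-5 18, 1-5 20, 5-6 21] → take 0-4 (2); add 4.
Step 4: frontier [0-2 13, 2-3 15, 4-6 9, 2-5 18, 1-5 20, 5-6 21] → take 4-6 (9); add 6.
Step 5: frontier [0-2 13, 2-3 15, 2-5 18, 1-5 20, 2-6 8, 1-6 13] → take 2-6 (8); add 2.
Step 6: frontier [1-2 20, 1-5 20, 1-6 13] → take 1-6 (13); add 1.
The 3rd edge added is 0-4.

0-4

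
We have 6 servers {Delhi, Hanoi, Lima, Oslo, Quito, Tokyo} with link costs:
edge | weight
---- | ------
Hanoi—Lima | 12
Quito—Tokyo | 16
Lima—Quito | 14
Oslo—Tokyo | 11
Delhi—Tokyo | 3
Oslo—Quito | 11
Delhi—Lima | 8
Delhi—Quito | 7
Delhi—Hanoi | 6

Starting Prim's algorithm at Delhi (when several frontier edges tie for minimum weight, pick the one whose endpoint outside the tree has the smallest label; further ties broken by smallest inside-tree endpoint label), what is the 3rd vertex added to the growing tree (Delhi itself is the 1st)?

Hanoi

Grow the tree from Delhi using Prim:
Step 1: cheapest edge leaving the tree is Delhi—Tokyo (3); add Tokyo.
Step 2: cheapest edge leaving the tree is Delhi—Hanoi (6); add Hanoi.
Step 3: cheapest edge leaving the tree is Delhi—Quito (7); add Quito.
Step 4: cheapest edge leaving the tree is Delhi—Lima (8); add Lima.
Step 5: cheapest edge leaving the tree is Oslo—Quito (11); add Oslo.
Vertex order: Delhi, Tokyo, Hanoi, Quito, Lima, Oslo. The 3rd vertex is Hanoi.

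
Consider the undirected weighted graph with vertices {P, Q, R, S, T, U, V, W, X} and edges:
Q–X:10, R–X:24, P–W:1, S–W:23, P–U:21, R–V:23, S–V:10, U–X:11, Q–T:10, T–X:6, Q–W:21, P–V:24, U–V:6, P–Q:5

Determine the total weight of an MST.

Kruskal: consider edges lightest-first.
P–W (1): add — endpoints in different components.
P–Q (5): add — endpoints in different components.
T–X (6): add — endpoints in different components.
U–V (6): add — endpoints in different components.
Q–T (10): add — endpoints in different components.
Q–X (10): skip — X and Q already connected.
S–V (10): add — endpoints in different components.
U–X (11): add — endpoints in different components.
P–U (21): skip — P and U already connected.
Q–W (21): skip — W and Q already connected.
R–V (23): add — endpoints in different components.
MST edges: P–W, P–Q, T–X, U–V, Q–T, S–V, U–X, R–V; total weight 1+5+6+6+10+10+11+23 = 72.

72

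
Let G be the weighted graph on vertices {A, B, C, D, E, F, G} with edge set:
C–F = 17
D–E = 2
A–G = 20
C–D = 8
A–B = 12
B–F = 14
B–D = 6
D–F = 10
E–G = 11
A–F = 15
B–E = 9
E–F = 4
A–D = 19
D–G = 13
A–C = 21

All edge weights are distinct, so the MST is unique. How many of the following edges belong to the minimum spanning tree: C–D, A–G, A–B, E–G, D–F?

Kruskal's algorithm — process edges by increasing weight (ties by edge label):
D–E (2): add. Components now {A} {B} {C} {D,E} {F} {G}
E–F (4): add. Components now {A} {B} {C} {D,E,F} {G}
B–D (6): add. Components now {A} {B,D,E,F} {C} {G}
C–D (8): add. Components now {A} {B,C,D,E,F} {G}
B–E (9): skip — B and E already connected.
D–F (10): skip — D and F already connected.
E–G (11): add. Components now {A} {B,C,D,E,F,G}
A–B (12): add. Components now {A,B,C,D,E,F,G}
MST edge set: {D–E, E–F, B–D, C–D, E–G, A–B}.
Of the listed edges, {C–D, A–B, E–G} are in the MST → 3.

3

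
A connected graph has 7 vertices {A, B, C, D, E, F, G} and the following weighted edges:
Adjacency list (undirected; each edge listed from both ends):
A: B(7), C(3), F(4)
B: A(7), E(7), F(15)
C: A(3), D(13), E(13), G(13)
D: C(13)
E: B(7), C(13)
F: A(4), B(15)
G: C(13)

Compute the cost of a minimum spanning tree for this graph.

47

Sort edges by weight, then run Kruskal:
A-C (3): add. Components now {A,C} {B} {D} {E} {F} {G}
A-F (4): add. Components now {A,C,F} {B} {D} {E} {G}
A-B (7): add. Components now {A,B,C,F} {D} {E} {G}
B-E (7): add. Components now {A,B,C,E,F} {D} {G}
C-D (13): add. Components now {A,B,C,D,E,F} {G}
C-E (13): skip — C and E already connected.
C-G (13): add. Components now {A,B,C,D,E,F,G}
MST edges: A-C, A-F, A-B, B-E, C-D, C-G; total weight 3+4+7+7+13+13 = 47.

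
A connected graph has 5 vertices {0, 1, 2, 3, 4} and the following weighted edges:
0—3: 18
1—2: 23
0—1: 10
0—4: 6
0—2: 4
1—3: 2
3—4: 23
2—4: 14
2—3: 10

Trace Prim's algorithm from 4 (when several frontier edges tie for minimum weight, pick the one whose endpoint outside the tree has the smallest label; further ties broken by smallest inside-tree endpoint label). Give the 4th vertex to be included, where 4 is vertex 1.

1

Grow the tree from 4 using Prim:
Step 1: cheapest edge leaving the tree is 0—4 (6); add 0.
Step 2: cheapest edge leaving the tree is 0—2 (4); add 2.
Step 3: cheapest edge leaving the tree is 0—1 (10); add 1.
Step 4: cheapest edge leaving the tree is 1—3 (2); add 3.
Vertex order: 4, 0, 2, 1, 3. The 4th vertex is 1.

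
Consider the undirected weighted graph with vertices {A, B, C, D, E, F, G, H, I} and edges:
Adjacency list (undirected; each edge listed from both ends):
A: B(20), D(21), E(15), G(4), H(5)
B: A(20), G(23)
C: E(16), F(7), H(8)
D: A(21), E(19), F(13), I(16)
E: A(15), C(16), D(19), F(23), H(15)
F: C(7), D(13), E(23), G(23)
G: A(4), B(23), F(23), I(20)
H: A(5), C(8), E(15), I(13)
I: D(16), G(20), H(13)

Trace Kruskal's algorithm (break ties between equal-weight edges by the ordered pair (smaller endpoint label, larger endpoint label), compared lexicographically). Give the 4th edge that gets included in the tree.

C-H

Kruskal: consider edges lightest-first.
A G (4): add — endpoints in different components.
A H (5): add — endpoints in different components.
C F (7): add — endpoints in different components.
C H (8): add — endpoints in different components.
D F (13): add — endpoints in different components.
H I (13): add — endpoints in different components.
A E (15): add — endpoints in different components.
E H (15): skip — E and H already connected.
C E (16): skip — C and E already connected.
D I (16): skip — D and I already connected.
D E (19): skip — D and E already connected.
A B (20): add — endpoints in different components.
The 4th edge added is C H.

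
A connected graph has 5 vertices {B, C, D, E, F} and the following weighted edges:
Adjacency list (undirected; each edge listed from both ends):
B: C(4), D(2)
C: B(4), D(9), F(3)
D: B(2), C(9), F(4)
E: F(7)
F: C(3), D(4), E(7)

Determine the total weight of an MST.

Prim, starting at D.
Step 1: cheapest edge leaving the tree is B—D (2); add B.
Step 2: cheapest edge leaving the tree is B—C (4); add C.
Step 3: cheapest edge leaving the tree is C—F (3); add F.
Step 4: cheapest edge leaving the tree is E—F (7); add E.
MST edges: B—D, B—C, C—F, E—F; total weight 2+4+3+7 = 16.

16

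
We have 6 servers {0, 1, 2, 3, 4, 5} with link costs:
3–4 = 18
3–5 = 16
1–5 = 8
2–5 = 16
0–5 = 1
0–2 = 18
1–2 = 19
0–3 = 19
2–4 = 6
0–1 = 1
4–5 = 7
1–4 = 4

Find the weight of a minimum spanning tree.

Kruskal: consider edges lightest-first.
0–1 (1): add — endpoints in different components.
0–5 (1): add — endpoints in different components.
1–4 (4): add — endpoints in different components.
2–4 (6): add — endpoints in different components.
4–5 (7): skip — 4 and 5 already connected.
1–5 (8): skip — 1 and 5 already connected.
2–5 (16): skip — 2 and 5 already connected.
3–5 (16): add — endpoints in different components.
MST edges: 0–1, 0–5, 1–4, 2–4, 3–5; total weight 1+1+4+6+16 = 28.

28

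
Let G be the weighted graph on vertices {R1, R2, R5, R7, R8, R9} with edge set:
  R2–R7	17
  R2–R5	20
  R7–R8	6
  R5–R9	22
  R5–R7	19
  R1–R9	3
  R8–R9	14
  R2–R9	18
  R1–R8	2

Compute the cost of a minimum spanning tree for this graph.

47

Prim's algorithm from R7:
Step 1: cheapest edge leaving the tree is R7–R8 (6); add R8.
Step 2: cheapest edge leaving the tree is R1–R8 (2); add R1.
Step 3: cheapest edge leaving the tree is R1–R9 (3); add R9.
Step 4: cheapest edge leaving the tree is R2–R7 (17); add R2.
Step 5: cheapest edge leaving the tree is R5–R7 (19); add R5.
MST edges: R7–R8, R1–R8, R1–R9, R2–R7, R5–R7; total weight 6+2+3+17+19 = 47.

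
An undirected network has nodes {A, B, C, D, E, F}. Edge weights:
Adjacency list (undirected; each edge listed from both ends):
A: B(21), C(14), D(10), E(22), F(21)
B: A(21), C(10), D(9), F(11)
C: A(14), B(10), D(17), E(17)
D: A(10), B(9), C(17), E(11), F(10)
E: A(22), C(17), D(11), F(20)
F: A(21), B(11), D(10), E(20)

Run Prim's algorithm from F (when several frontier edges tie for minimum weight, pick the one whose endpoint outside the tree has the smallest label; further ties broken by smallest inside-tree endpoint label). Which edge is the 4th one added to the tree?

B-C

Grow the tree from F using Prim:
Step 1: cheapest edge leaving the tree is D—F (10); add D.
Step 2: cheapest edge leaving the tree is B—D (9); add B.
Step 3: cheapest edge leaving the tree is A—D (10); add A.
Step 4: cheapest edge leaving the tree is B—C (10); add C.
Step 5: cheapest edge leaving the tree is D—E (11); add E.
The 4th edge added is B—C.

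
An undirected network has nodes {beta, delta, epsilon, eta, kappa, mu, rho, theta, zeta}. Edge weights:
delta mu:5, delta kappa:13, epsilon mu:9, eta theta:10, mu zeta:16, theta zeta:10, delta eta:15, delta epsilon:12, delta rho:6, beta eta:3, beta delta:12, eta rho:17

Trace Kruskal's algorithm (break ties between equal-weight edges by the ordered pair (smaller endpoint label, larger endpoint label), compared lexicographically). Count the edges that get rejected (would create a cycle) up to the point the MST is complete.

Kruskal: consider edges lightest-first.
beta eta (3): add — endpoints in different components.
delta mu (5): add — endpoints in different components.
delta rho (6): add — endpoints in different components.
epsilon mu (9): add — endpoints in different components.
eta theta (10): add — endpoints in different components.
theta zeta (10): add — endpoints in different components.
beta delta (12): add — endpoints in different components.
delta epsilon (12): skip — delta and epsilon already connected.
delta kappa (13): add — endpoints in different components.
Edges rejected before the tree was complete: 1.

1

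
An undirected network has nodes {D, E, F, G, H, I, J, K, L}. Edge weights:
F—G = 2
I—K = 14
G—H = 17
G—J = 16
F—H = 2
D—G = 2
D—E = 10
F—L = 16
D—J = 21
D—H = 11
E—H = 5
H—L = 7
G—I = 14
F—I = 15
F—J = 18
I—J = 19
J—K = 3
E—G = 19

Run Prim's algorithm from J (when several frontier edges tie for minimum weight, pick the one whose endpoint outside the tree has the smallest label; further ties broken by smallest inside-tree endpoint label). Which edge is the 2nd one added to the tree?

I-K

Prim, starting at J.
Step 1: cheapest edge leaving the tree is J—K (3); add K.
Step 2: cheapest edge leaving the tree is I—K (14); add I.
Step 3: cheapest edge leaving the tree is G—I (14); add G.
Step 4: cheapest edge leaving the tree is D—G (2); add D.
Step 5: cheapest edge leaving the tree is F—G (2); add F.
Step 6: cheapest edge leaving the tree is F—H (2); add H.
Step 7: cheapest edge leaving the tree is E—H (5); add E.
Step 8: cheapest edge leaving the tree is H—L (7); add L.
The 2nd edge added is I—K.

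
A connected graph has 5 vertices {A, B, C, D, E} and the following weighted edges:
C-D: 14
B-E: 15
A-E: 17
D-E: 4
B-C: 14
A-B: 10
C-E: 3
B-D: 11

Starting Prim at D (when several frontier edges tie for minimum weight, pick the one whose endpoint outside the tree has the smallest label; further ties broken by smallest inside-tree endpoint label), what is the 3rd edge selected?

Prim, starting at D.
Step 1: frontier [D-E 4, B-D 11, C-D 14] → take D-E (4); add E.
Step 2: frontier [B-D 11, C-D 14, C-E 3, B-E 15, A-E 17] → take C-E (3); add C.
Step 3: frontier [B-C 14, B-D 11, B-E 15, A-E 17] → take B-D (11); add B.
Step 4: frontier [A-B 10, A-E 17] → take A-B (10); add A.
The 3rd edge added is B-D.

B-D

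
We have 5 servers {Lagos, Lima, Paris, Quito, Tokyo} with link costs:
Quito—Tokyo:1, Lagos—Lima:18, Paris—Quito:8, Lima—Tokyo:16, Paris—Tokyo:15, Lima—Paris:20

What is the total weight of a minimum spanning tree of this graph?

43

Sort edges by weight, then run Kruskal:
Quito—Tokyo (1): add — endpoints in different components.
Paris—Quito (8): add — endpoints in different components.
Paris—Tokyo (15): skip — Paris and Tokyo already connected.
Lima—Tokyo (16): add — endpoints in different components.
Lagos—Lima (18): add — endpoints in different components.
MST edges: Quito—Tokyo, Paris—Quito, Lima—Tokyo, Lagos—Lima; total weight 1+8+16+18 = 43.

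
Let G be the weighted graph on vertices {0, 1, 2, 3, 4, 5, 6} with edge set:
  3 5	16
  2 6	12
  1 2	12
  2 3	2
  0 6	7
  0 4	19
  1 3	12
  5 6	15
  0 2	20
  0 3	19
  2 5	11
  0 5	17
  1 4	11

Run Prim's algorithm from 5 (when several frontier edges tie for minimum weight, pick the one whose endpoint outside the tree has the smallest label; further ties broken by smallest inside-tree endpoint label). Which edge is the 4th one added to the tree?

1-4

Prim's algorithm from 5:
Step 1: cheapest edge leaving the tree is 2 5 (11); add 2.
Step 2: cheapest edge leaving the tree is 2 3 (2); add 3.
Step 3: cheapest edge leaving the tree is 1 2 (12); add 1.
Step 4: cheapest edge leaving the tree is 1 4 (11); add 4.
Step 5: cheapest edge leaving the tree is 2 6 (12); add 6.
Step 6: cheapest edge leaving the tree is 0 6 (7); add 0.
The 4th edge added is 1 4.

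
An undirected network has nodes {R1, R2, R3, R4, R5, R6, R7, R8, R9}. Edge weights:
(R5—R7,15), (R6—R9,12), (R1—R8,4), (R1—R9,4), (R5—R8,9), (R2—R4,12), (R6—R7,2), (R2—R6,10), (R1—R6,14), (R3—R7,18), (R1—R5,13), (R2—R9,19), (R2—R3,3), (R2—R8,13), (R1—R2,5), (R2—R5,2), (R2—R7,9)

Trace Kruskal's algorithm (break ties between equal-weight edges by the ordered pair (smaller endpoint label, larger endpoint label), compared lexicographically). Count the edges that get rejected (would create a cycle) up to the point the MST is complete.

Kruskal's algorithm — process edges by increasing weight (ties by edge label):
R2—R5 (2): add — endpoints in different components.
R6—R7 (2): add — endpoints in different components.
R2—R3 (3): add — endpoints in different components.
R1—R8 (4): add — endpoints in different components.
R1—R9 (4): add — endpoints in different components.
R1—R2 (5): add — endpoints in different components.
R2—R7 (9): add — endpoints in different components.
R5—R8 (9): skip — R8 and R5 already connected.
R2—R6 (10): skip — R6 and R2 already connected.
R2—R4 (12): add — endpoints in different components.
Edges rejected before the tree was complete: 2.

2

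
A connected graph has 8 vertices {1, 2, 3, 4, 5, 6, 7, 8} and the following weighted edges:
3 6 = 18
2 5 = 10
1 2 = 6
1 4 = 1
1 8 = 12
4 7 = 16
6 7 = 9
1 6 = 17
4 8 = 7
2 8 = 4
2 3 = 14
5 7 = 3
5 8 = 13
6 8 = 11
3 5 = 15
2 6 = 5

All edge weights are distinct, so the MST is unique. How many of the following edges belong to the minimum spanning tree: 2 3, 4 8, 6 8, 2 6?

Kruskal's algorithm — process edges by increasing weight (ties by edge label):
1 4 (1): add — endpoints in different components.
5 7 (3): add — endpoints in different components.
2 8 (4): add — endpoints in different components.
2 6 (5): add — endpoints in different components.
1 2 (6): add — endpoints in different components.
4 8 (7): skip — 4 and 8 already connected.
6 7 (9): add — endpoints in different components.
2 5 (10): skip — 2 and 5 already connected.
6 8 (11): skip — 6 and 8 already connected.
1 8 (12): skip — 1 and 8 already connected.
5 8 (13): skip — 5 and 8 already connected.
2 3 (14): add — endpoints in different components.
MST edge set: {1 4, 5 7, 2 8, 2 6, 1 2, 6 7, 2 3}.
Of the listed edges, {2 3, 2 6} are in the MST → 2.

2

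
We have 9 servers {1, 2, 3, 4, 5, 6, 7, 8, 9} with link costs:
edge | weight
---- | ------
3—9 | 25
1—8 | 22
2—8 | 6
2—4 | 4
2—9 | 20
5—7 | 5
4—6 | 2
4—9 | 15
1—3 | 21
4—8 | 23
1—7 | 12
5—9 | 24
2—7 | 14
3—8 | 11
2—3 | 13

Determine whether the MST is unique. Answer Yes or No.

Yes

Kruskal's algorithm — process edges by increasing weight (ties by edge label):
4—6 (2): add — endpoints in different components.
2—4 (4): add — endpoints in different components.
5—7 (5): add — endpoints in different components.
2—8 (6): add — endpoints in different components.
3—8 (11): add — endpoints in different components.
1—7 (12): add — endpoints in different components.
2—3 (13): skip — 2 and 3 already connected.
2—7 (14): add — endpoints in different components.
4—9 (15): add — endpoints in different components.
Every non-tree edge has weight strictly greater than the heaviest edge on the tree path between its endpoints, so the MST is unique.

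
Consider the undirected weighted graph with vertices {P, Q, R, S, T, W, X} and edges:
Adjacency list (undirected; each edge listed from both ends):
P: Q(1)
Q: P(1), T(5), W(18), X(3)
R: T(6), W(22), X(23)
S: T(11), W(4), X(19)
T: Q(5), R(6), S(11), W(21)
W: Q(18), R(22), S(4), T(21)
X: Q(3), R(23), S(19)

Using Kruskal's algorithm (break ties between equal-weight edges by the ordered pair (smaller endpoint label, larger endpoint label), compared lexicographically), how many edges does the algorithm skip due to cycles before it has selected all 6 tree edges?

Kruskal: consider edges lightest-first.
P-Q (1): add — endpoints in different components.
Q-X (3): add — endpoints in different components.
S-W (4): add — endpoints in different components.
Q-T (5): add — endpoints in different components.
R-T (6): add — endpoints in different components.
S-T (11): add — endpoints in different components.
Edges rejected before the tree was complete: 0.

0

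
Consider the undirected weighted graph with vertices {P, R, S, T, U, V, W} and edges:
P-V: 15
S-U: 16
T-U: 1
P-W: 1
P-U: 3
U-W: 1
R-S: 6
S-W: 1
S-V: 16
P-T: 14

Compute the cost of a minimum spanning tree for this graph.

25

Prim's algorithm from P:
Step 1: frontier [P-W 1, P-U 3, P-T 14, P-V 15] → take P-W (1); add W.
Step 2: frontier [P-U 3, P-T 14, P-V 15, S-W 1, U-W 1] → take S-W (1); add S.
Step 3: frontier [P-U 3, P-T 14, P-V 15, R-S 6, S-U 16, S-V 16, U-W 1] → take U-W (1); add U.
Step 4: frontier [P-T 14, P-V 15, R-S 6, S-V 16, T-U 1] → take T-U (1); add T.
Step 5: frontier [P-V 15, R-S 6, S-V 16] → take R-S (6); add R.
Step 6: frontier [P-V 15, S-V 16] → take P-V (15); add V.
MST edges: P-W, S-W, U-W, T-U, R-S, P-V; total weight 1+1+1+1+6+15 = 25.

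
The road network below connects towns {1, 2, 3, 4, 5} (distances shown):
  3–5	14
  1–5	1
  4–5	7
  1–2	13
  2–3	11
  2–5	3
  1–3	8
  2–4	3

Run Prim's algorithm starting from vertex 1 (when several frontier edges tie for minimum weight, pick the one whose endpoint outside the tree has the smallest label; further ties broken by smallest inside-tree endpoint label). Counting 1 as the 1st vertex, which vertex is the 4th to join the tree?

Grow the tree from 1 using Prim:
Step 1: frontier [1–5 1, 1–3 8, 1–2 13] → take 1–5 (1); add 5.
Step 2: frontier [1–3 8, 1–2 13, 2–5 3, 4–5 7, 3–5 14] → take 2–5 (3); add 2.
Step 3: frontier [1–3 8, 2–4 3, 2–3 11, 4–5 7, 3–5 14] → take 2–4 (3); add 4.
Step 4: frontier [1–3 8, 2–3 11, 3–5 14] → take 1–3 (8); add 3.
Vertex order: 1, 5, 2, 4, 3. The 4th vertex is 4.

4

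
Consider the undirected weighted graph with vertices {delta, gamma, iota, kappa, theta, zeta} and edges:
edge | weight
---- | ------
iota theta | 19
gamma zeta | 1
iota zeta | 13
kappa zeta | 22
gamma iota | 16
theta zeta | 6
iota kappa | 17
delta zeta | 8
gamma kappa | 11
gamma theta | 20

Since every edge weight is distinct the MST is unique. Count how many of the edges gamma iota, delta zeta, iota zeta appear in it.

Kruskal: consider edges lightest-first.
gamma zeta (1): add — endpoints in different components.
theta zeta (6): add — endpoints in different components.
delta zeta (8): add — endpoints in different components.
gamma kappa (11): add — endpoints in different components.
iota zeta (13): add — endpoints in different components.
MST edge set: {gamma zeta, theta zeta, delta zeta, gamma kappa, iota zeta}.
Of the listed edges, {delta zeta, iota zeta} are in the MST → 2.

2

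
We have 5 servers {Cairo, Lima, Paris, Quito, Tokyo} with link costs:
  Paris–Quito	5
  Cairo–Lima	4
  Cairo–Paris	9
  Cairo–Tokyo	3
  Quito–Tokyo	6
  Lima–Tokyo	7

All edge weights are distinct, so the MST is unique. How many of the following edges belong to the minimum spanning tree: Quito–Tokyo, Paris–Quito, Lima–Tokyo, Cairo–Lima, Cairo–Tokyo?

4

Kruskal's algorithm — process edges by increasing weight (ties by edge label):
Cairo–Tokyo (3): add — endpoints in different components.
Cairo–Lima (4): add — endpoints in different components.
Paris–Quito (5): add — endpoints in different components.
Quito–Tokyo (6): add — endpoints in different components.
MST edge set: {Cairo–Tokyo, Cairo–Lima, Paris–Quito, Quito–Tokyo}.
Of the listed edges, {Quito–Tokyo, Paris–Quito, Cairo–Lima, Cairo–Tokyo} are in the MST → 4.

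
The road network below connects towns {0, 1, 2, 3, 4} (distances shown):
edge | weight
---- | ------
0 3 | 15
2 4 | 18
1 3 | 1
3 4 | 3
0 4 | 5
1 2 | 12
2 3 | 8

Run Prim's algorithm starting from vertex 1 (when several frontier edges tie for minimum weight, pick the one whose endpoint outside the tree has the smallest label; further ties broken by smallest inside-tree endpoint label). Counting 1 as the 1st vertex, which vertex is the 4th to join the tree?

0

Prim, starting at 1.
Step 1: cheapest edge leaving the tree is 1 3 (1); add 3.
Step 2: cheapest edge leaving the tree is 3 4 (3); add 4.
Step 3: cheapest edge leaving the tree is 0 4 (5); add 0.
Step 4: cheapest edge leaving the tree is 2 3 (8); add 2.
Vertex order: 1, 3, 4, 0, 2. The 4th vertex is 0.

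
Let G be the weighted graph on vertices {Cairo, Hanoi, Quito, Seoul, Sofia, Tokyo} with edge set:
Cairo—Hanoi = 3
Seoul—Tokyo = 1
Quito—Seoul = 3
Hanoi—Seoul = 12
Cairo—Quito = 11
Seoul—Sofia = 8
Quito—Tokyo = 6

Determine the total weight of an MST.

26

Prim's algorithm from Seoul:
Step 1: cheapest edge leaving the tree is Seoul—Tokyo (1); add Tokyo.
Step 2: cheapest edge leaving the tree is Quito—Seoul (3); add Quito.
Step 3: cheapest edge leaving the tree is Seoul—Sofia (8); add Sofia.
Step 4: cheapest edge leaving the tree is Cairo—Quito (11); add Cairo.
Step 5: cheapest edge leaving the tree is Cairo—Hanoi (3); add Hanoi.
MST edges: Seoul—Tokyo, Quito—Seoul, Seoul—Sofia, Cairo—Quito, Cairo—Hanoi; total weight 1+3+8+11+3 = 26.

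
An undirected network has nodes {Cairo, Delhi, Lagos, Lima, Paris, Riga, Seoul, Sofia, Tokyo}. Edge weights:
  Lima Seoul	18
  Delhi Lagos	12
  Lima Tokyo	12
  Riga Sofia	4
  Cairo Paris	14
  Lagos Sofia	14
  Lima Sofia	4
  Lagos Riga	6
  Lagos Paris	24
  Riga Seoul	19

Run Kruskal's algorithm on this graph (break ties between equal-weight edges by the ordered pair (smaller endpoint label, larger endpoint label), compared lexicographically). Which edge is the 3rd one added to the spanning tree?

Lagos-Riga

Kruskal: consider edges lightest-first.
Lima Sofia (4): add — endpoints in different components.
Riga Sofia (4): add — endpoints in different components.
Lagos Riga (6): add — endpoints in different components.
Delhi Lagos (12): add — endpoints in different components.
Lima Tokyo (12): add — endpoints in different components.
Cairo Paris (14): add — endpoints in different components.
Lagos Sofia (14): skip — Sofia and Lagos already connected.
Lima Seoul (18): add — endpoints in different components.
Riga Seoul (19): skip — Riga and Seoul already connected.
Lagos Paris (24): add — endpoints in different components.
The 3rd edge added is Lagos Riga.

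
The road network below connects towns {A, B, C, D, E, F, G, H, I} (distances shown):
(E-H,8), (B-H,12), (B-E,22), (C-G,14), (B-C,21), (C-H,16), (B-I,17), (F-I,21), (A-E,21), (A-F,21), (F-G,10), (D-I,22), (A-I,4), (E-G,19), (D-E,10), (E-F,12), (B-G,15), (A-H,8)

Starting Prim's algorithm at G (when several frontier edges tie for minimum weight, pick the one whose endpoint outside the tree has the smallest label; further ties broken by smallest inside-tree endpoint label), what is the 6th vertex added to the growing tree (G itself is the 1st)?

Prim, starting at G.
Step 1: cheapest edge leaving the tree is F-G (10); add F.
Step 2: cheapest edge leaving the tree is E-F (12); add E.
Step 3: cheapest edge leaving the tree is E-H (8); add H.
Step 4: cheapest edge leaving the tree is A-H (8); add A.
Step 5: cheapest edge leaving the tree is A-I (4); add I.
Step 6: cheapest edge leaving the tree is D-E (10); add D.
Step 7: cheapest edge leaving the tree is B-H (12); add B.
Step 8: cheapest edge leaving the tree is C-G (14); add C.
Vertex order: G, F, E, H, A, I, D, B, C. The 6th vertex is I.

I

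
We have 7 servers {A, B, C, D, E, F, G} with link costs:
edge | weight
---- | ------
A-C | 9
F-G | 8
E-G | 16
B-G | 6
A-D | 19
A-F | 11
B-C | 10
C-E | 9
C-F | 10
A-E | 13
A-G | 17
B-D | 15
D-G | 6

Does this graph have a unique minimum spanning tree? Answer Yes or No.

Kruskal's algorithm — process edges by increasing weight (ties by edge label):
B-G (6): add. Components now {A} {B,G} {C} {D} {E} {F}
D-G (6): add. Components now {A} {B,D,G} {C} {E} {F}
F-G (8): add. Components now {A} {B,D,F,G} {C} {E}
A-C (9): add. Components now {A,C} {B,D,F,G} {E}
C-E (9): add. Components now {A,C,E} {B,D,F,G}
B-C (10): add. Components now {A,B,C,D,E,F,G}
Non-tree edge C-F has weight 10, equal to the heaviest edge on its tree cycle — swapping gives another MST of the same weight. Not unique.

No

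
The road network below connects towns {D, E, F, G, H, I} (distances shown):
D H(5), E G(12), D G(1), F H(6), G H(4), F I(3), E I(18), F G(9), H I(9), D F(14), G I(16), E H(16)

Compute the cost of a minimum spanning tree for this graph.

26

Sort edges by weight, then run Kruskal:
D G (1): add. Components now {D,G} {E} {F} {H} {I}
F I (3): add. Components now {D,G} {E} {F,I} {H}
G H (4): add. Components now {D,G,H} {E} {F,I}
D H (5): skip — D and H already connected.
F H (6): add. Components now {D,F,G,H,I} {E}
F G (9): skip — F and G already connected.
H I (9): skip — H and I already connected.
E G (12): add. Components now {D,E,F,G,H,I}
MST edges: D G, F I, G H, F H, E G; total weight 1+3+4+6+12 = 26.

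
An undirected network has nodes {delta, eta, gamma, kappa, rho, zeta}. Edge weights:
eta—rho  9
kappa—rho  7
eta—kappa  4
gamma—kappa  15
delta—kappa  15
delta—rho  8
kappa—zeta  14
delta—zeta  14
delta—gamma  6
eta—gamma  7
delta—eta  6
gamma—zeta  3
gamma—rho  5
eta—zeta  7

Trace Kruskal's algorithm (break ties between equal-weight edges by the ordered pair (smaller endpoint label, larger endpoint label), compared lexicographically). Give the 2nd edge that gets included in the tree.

Kruskal: consider edges lightest-first.
gamma—zeta (3): add. Components now {gamma,zeta} {delta} {rho} {kappa} {eta}
eta—kappa (4): add. Components now {gamma,zeta} {delta} {rho} {eta,kappa}
gamma—rho (5): add. Components now {gamma,rho,zeta} {delta} {eta,kappa}
delta—eta (6): add. Components now {gamma,rho,zeta} {delta,eta,kappa}
delta—gamma (6): add. Components now {delta,eta,gamma,kappa,rho,zeta}
The 2nd edge added is eta—kappa.

eta-kappa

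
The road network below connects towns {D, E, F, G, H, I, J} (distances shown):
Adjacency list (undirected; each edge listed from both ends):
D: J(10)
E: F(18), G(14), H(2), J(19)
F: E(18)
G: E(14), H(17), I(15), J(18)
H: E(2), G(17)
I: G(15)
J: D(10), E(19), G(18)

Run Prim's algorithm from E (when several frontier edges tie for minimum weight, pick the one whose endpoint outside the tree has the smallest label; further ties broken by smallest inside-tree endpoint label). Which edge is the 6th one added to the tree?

Grow the tree from E using Prim:
Step 1: frontier [E H 2, E G 14, E F 18, E J 19] → take E H (2); add H.
Step 2: frontier [E G 14, E F 18, E J 19, G H 17] → take E G (14); add G.
Step 3: frontier [E F 18, E J 19, G I 15, G J 18] → take G I (15); add I.
Step 4: frontier [E F 18, E J 19, G J 18] → take E F (18); add F.
Step 5: frontier [E J 19, G J 18] → take G J (18); add J.
Step 6: frontier [D J 10] → take D J (10); add D.
The 6th edge added is D J.

D-J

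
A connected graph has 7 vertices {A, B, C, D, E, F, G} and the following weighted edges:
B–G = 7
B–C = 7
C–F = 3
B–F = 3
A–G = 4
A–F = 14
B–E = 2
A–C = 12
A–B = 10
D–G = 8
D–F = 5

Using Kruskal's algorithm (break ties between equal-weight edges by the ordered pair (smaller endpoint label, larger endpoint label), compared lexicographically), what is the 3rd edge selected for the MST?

C-F

Kruskal's algorithm — process edges by increasing weight (ties by edge label):
B–E (2): add — endpoints in different components.
B–F (3): add — endpoints in different components.
C–F (3): add — endpoints in different components.
A–G (4): add — endpoints in different components.
D–F (5): add — endpoints in different components.
B–C (7): skip — B and C already connected.
B–G (7): add — endpoints in different components.
The 3rd edge added is C–F.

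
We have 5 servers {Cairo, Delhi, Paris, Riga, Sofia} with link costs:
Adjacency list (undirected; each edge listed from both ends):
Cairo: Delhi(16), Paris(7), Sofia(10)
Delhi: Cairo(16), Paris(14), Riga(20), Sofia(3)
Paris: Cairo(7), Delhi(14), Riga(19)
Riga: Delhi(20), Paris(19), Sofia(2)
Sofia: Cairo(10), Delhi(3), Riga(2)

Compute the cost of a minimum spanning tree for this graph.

Kruskal's algorithm — process edges by increasing weight (ties by edge label):
Riga Sofia (2): add. Components now {Paris} {Riga,Sofia} {Cairo} {Delhi}
Delhi Sofia (3): add. Components now {Paris} {Delhi,Riga,Sofia} {Cairo}
Cairo Paris (7): add. Components now {Cairo,Paris} {Delhi,Riga,Sofia}
Cairo Sofia (10): add. Components now {Cairo,Delhi,Paris,Riga,Sofia}
MST edges: Riga Sofia, Delhi Sofia, Cairo Paris, Cairo Sofia; total weight 2+3+7+10 = 22.

22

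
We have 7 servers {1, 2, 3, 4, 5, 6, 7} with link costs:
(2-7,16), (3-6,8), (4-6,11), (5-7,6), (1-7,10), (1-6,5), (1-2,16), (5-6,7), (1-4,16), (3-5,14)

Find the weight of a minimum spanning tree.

Prim's algorithm from 7:
Step 1: cheapest edge leaving the tree is 5-7 (6); add 5.
Step 2: cheapest edge leaving the tree is 5-6 (7); add 6.
Step 3: cheapest edge leaving the tree is 1-6 (5); add 1.
Step 4: cheapest edge leaving the tree is 3-6 (8); add 3.
Step 5: cheapest edge leaving the tree is 4-6 (11); add 4.
Step 6: cheapest edge leaving the tree is 1-2 (16); add 2.
MST edges: 5-7, 5-6, 1-6, 3-6, 4-6, 1-2; total weight 6+7+5+8+11+16 = 53.

53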